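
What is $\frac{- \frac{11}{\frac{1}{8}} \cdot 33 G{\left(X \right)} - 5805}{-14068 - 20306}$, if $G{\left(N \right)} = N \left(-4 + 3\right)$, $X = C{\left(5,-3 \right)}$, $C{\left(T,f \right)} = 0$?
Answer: $\frac{1935}{11458} \approx 0.16888$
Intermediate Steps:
$X = 0$
$G{\left(N \right)} = - N$ ($G{\left(N \right)} = N \left(-1\right) = - N$)
$\frac{- \frac{11}{\frac{1}{8}} \cdot 33 G{\left(X \right)} - 5805}{-14068 - 20306} = \frac{- \frac{11}{\frac{1}{8}} \cdot 33 \left(\left(-1\right) 0\right) - 5805}{-14068 - 20306} = \frac{- 11 \frac{1}{\frac{1}{8}} \cdot 33 \cdot 0 - 5805}{-34374} = \left(\left(-11\right) 8 \cdot 33 \cdot 0 - 5805\right) \left(- \frac{1}{34374}\right) = \left(\left(-88\right) 33 \cdot 0 - 5805\right) \left(- \frac{1}{34374}\right) = \left(\left(-2904\right) 0 - 5805\right) \left(- \frac{1}{34374}\right) = \left(0 - 5805\right) \left(- \frac{1}{34374}\right) = \left(-5805\right) \left(- \frac{1}{34374}\right) = \frac{1935}{11458}$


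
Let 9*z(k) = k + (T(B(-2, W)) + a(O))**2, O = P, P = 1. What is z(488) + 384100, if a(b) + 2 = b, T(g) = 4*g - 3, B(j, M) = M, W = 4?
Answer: 3457532/9 ≈ 3.8417e+5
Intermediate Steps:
O = 1
T(g) = -3 + 4*g
a(b) = -2 + b
z(k) = 16 + k/9 (z(k) = (k + ((-3 + 4*4) + (-2 + 1))**2)/9 = (k + ((-3 + 16) - 1)**2)/9 = (k + (13 - 1)**2)/9 = (k + 12**2)/9 = (k + 144)/9 = (144 + k)/9 = 16 + k/9)
z(488) + 384100 = (16 + (1/9)*488) + 384100 = (16 + 488/9) + 384100 = 632/9 + 384100 = 3457532/9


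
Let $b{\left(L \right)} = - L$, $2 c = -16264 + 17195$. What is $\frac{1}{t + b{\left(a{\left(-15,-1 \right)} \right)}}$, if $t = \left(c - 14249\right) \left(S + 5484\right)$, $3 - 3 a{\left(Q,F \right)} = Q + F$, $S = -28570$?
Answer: $\frac{3}{954617624} \approx 3.1426 \cdot 10^{-9}$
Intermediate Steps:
$c = \frac{931}{2}$ ($c = \frac{-16264 + 17195}{2} = \frac{1}{2} \cdot 931 = \frac{931}{2} \approx 465.5$)
$a{\left(Q,F \right)} = 1 - \frac{F}{3} - \frac{Q}{3}$ ($a{\left(Q,F \right)} = 1 - \frac{Q + F}{3} = 1 - \frac{F + Q}{3} = 1 - \left(\frac{F}{3} + \frac{Q}{3}\right) = 1 - \frac{F}{3} - \frac{Q}{3}$)
$t = 318205881$ ($t = \left(\frac{931}{2} - 14249\right) \left(-28570 + 5484\right) = \left(- \frac{27567}{2}\right) \left(-23086\right) = 318205881$)
$\frac{1}{t + b{\left(a{\left(-15,-1 \right)} \right)}} = \frac{1}{318205881 - \left(1 - - \frac{1}{3} - -5\right)} = \frac{1}{318205881 - \left(1 + \frac{1}{3} + 5\right)} = \frac{1}{318205881 - \frac{19}{3}} = \frac{1}{\frac{954617624}{3}} = \frac{3}{954617624}$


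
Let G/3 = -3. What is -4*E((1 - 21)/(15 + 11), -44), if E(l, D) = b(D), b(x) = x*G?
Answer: -1584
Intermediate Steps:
G = -9 (G = 3*(-3) = -9)
b(x) = -9*x (b(x) = x*(-9) = -9*x)
E(l, D) = -9*D
-4*E((1 - 21)/(15 + 11), -44) = -(-36)*(-44) = -4*396 = -1584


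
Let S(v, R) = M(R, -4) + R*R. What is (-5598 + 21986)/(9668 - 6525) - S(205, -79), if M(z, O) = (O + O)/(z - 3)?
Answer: -803574647/128863 ≈ -6235.9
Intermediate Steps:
M(z, O) = 2*O/(-3 + z) (M(z, O) = (2*O)/(-3 + z) = 2*O/(-3 + z))
S(v, R) = R² - 8/(-3 + R) (S(v, R) = 2*(-4)/(-3 + R) + R*R = -8/(-3 + R) + R² = R² - 8/(-3 + R))
(-5598 + 21986)/(9668 - 6525) - S(205, -79) = (-5598 + 21986)/(9668 - 6525) - (-8 + (-79)²*(-3 - 79))/(-3 - 79) = 16388/3143 - (-8 + 6241*(-82))/(-82) = 16388*(1/3143) - (-1)*(-8 - 511762)/82 = 16388/3143 - (-1)*(-511770)/82 = 16388/3143 - 1*255885/41 = 16388/3143 - 255885/41 = -803574647/128863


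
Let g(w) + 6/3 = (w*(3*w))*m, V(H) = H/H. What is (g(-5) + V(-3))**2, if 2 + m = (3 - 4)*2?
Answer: 90601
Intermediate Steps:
V(H) = 1
m = -4 (m = -2 + (3 - 4)*2 = -2 - 1*2 = -2 - 2 = -4)
g(w) = -2 - 12*w**2 (g(w) = -2 + (w*(3*w))*(-4) = -2 + (3*w**2)*(-4) = -2 - 12*w**2)
(g(-5) + V(-3))**2 = ((-2 - 12*(-5)**2) + 1)**2 = ((-2 - 12*25) + 1)**2 = ((-2 - 300) + 1)**2 = (-302 + 1)**2 = (-301)**2 = 90601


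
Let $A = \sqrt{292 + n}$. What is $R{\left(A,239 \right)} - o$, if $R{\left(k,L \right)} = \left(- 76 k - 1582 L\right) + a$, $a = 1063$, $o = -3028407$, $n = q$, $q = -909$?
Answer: $2651372 - 76 i \sqrt{617} \approx 2.6514 \cdot 10^{6} - 1887.8 i$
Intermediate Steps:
$n = -909$
$A = i \sqrt{617}$ ($A = \sqrt{292 - 909} = \sqrt{-617} = i \sqrt{617} \approx 24.839 i$)
$R{\left(k,L \right)} = 1063 - 1582 L - 76 k$ ($R{\left(k,L \right)} = \left(- 76 k - 1582 L\right) + 1063 = \left(- 1582 L - 76 k\right) + 1063 = 1063 - 1582 L - 76 k$)
$R{\left(A,239 \right)} - o = \left(1063 - 378098 - 76 i \sqrt{617}\right) - -3028407 = \left(1063 - 378098 - 76 i \sqrt{617}\right) + 3028407 = \left(-377035 - 76 i \sqrt{617}\right) + 3028407 = 2651372 - 76 i \sqrt{617}$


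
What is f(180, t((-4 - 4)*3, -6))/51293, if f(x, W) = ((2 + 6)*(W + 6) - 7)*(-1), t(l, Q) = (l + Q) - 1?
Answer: 207/51293 ≈ 0.0040356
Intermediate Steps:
t(l, Q) = -1 + Q + l (t(l, Q) = (Q + l) - 1 = -1 + Q + l)
f(x, W) = -41 - 8*W (f(x, W) = (8*(6 + W) - 7)*(-1) = ((48 + 8*W) - 7)*(-1) = (41 + 8*W)*(-1) = -41 - 8*W)
f(180, t((-4 - 4)*3, -6))/51293 = (-41 - 8*(-1 - 6 + (-4 - 4)*3))/51293 = (-41 - 8*(-1 - 6 - 8*3))*(1/51293) = (-41 - 8*(-1 - 6 - 24))*(1/51293) = (-41 - 8*(-31))*(1/51293) = (-41 + 248)*(1/51293) = 207*(1/51293) = 207/51293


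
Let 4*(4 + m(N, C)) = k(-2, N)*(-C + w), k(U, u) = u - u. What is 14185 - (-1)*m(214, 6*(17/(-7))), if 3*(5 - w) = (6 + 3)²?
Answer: 14181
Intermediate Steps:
k(U, u) = 0
w = -22 (w = 5 - (6 + 3)²/3 = 5 - ⅓*9² = 5 - ⅓*81 = 5 - 27 = -22)
m(N, C) = -4 (m(N, C) = -4 + (0*(-C - 22))/4 = -4 + (0*(-22 - C))/4 = -4 + (¼)*0 = -4 + 0 = -4)
14185 - (-1)*m(214, 6*(17/(-7))) = 14185 - (-1)*(-4) = 14185 - 1*4 = 14185 - 4 = 14181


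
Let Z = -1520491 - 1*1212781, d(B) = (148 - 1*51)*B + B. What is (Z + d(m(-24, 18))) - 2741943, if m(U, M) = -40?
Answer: -5479135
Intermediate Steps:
d(B) = 98*B (d(B) = (148 - 51)*B + B = 97*B + B = 98*B)
Z = -2733272 (Z = -1520491 - 1212781 = -2733272)
(Z + d(m(-24, 18))) - 2741943 = (-2733272 + 98*(-40)) - 2741943 = (-2733272 - 3920) - 2741943 = -2737192 - 2741943 = -5479135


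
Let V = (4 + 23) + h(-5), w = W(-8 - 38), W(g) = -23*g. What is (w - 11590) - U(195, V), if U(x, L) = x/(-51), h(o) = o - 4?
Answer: -178979/17 ≈ -10528.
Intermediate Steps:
h(o) = -4 + o
w = 1058 (w = -23*(-8 - 38) = -23*(-46) = 1058)
V = 18 (V = (4 + 23) + (-4 - 5) = 27 - 9 = 18)
U(x, L) = -x/51 (U(x, L) = x*(-1/51) = -x/51)
(w - 11590) - U(195, V) = (1058 - 11590) - (-1)*195/51 = -10532 - 1*(-65/17) = -10532 + 65/17 = -178979/17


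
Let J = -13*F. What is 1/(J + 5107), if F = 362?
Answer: 1/401 ≈ 0.0024938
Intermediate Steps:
J = -4706 (J = -13*362 = -4706)
1/(J + 5107) = 1/(-4706 + 5107) = 1/401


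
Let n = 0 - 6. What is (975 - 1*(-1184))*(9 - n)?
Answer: 32385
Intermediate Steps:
n = -6
(975 - 1*(-1184))*(9 - n) = (975 - 1*(-1184))*(9 - 1*(-6)) = (975 + 1184)*(9 + 6) = 2159*15 = 32385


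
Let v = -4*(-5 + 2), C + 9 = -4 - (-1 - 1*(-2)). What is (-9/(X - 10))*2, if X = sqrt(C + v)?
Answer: 30/17 + 3*I*sqrt(2)/17 ≈ 1.7647 + 0.24957*I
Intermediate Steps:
C = -14 (C = -9 + (-4 - (-1 - 1*(-2))) = -9 + (-4 - (-1 + 2)) = -9 + (-4 - 1*1) = -9 + (-4 - 1) = -9 - 5 = -14)
v = 12 (v = -4*(-3) = 12)
X = I*sqrt(2) (X = sqrt(-14 + 12) = sqrt(-2) = I*sqrt(2) ≈ 1.4142*I)
(-9/(X - 10))*2 = (-9/(I*sqrt(2) - 10))*2 = (-9/(-10 + I*sqrt(2)))*2 = -9/(-10 + I*sqrt(2))*2 = -18/(-10 + I*sqrt(2))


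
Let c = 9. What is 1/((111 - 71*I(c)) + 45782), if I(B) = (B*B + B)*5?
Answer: 1/13943 ≈ 7.1721e-5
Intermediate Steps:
I(B) = 5*B + 5*B² (I(B) = (B² + B)*5 = (B + B²)*5 = 5*B + 5*B²)
1/((111 - 71*I(c)) + 45782) = 1/((111 - 355*9*(1 + 9)) + 45782) = 1/((111 - 355*9*10) + 45782) = 1/((111 - 71*450) + 45782) = 1/((111 - 31950) + 45782) = 1/(-31839 + 45782) = 1/13943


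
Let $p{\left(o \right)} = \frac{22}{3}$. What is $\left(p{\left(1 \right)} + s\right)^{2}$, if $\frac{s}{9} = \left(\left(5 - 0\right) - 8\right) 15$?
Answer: $\frac{1423249}{9} \approx 1.5814 \cdot 10^{5}$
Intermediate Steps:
$p{\left(o \right)} = \frac{22}{3}$ ($p{\left(o \right)} = 22 \cdot \frac{1}{3} = \frac{22}{3}$)
$s = -405$ ($s = 9 \left(\left(5 - 0\right) - 8\right) 15 = 9 \left(\left(5 + 0\right) - 8\right) 15 = 9 \left(5 - 8\right) 15 = 9 \left(\left(-3\right) 15\right) = 9 \left(-45\right) = -405$)
$\left(p{\left(1 \right)} + s\right)^{2} = \left(\frac{22}{3} - 405\right)^{2} = \left(- \frac{1193}{3}\right)^{2} = \frac{1423249}{9}$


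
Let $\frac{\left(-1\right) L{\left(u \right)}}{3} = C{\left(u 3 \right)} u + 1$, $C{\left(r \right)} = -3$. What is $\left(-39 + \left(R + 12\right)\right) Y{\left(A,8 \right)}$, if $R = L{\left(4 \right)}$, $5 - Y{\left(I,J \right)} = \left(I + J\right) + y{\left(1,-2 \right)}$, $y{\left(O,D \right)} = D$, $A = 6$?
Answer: $-42$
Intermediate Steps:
$Y{\left(I,J \right)} = 7 - I - J$ ($Y{\left(I,J \right)} = 5 - \left(\left(I + J\right) - 2\right) = 5 - \left(-2 + I + J\right) = 7 - I - J$)
$L{\left(u \right)} = -3 + 9 u$ ($L{\left(u \right)} = - 3 \left(- 3 u + 1\right) = - 3 \left(1 - 3 u\right) = -3 + 9 u$)
$R = 33$ ($R = -3 + 9 \cdot 4 = -3 + 36 = 33$)
$\left(-39 + \left(R + 12\right)\right) Y{\left(A,8 \right)} = \left(-39 + \left(33 + 12\right)\right) \left(7 - 6 - 8\right) = \left(-39 + 45\right) \left(7 - 6 - 8\right) = 6 \left(-7\right) = -42$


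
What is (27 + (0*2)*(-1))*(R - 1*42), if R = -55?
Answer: -2619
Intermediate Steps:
(27 + (0*2)*(-1))*(R - 1*42) = (27 + (0*2)*(-1))*(-55 - 1*42) = (27 + 0*(-1))*(-55 - 42) = (27 + 0)*(-97) = 27*(-97) = -2619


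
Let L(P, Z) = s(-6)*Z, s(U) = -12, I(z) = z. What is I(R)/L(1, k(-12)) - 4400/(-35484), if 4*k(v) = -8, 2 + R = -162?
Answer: -39679/5914 ≈ -6.7093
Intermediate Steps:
R = -164 (R = -2 - 162 = -164)
k(v) = -2 (k(v) = (1/4)*(-8) = -2)
L(P, Z) = -12*Z
I(R)/L(1, k(-12)) - 4400/(-35484) = -164/((-12*(-2))) - 4400/(-35484) = -164/24 - 4400*(-1/35484) = -164*1/24 + 1100/8871 = -41/6 + 1100/8871 = -39679/5914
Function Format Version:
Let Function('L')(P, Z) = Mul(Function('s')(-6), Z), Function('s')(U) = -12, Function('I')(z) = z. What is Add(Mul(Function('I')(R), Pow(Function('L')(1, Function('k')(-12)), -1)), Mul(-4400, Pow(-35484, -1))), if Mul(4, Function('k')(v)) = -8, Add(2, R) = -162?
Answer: Rational(-39679, 5914) ≈ -6.7093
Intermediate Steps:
R = -164 (R = Add(-2, -162) = -164)
Function('k')(v) = -2 (Function('k')(v) = Mul(Rational(1, 4), -8) = -2)
Function('L')(P, Z) = Mul(-12, Z)
Add(Mul(Function('I')(R), Pow(Function('L')(1, Function('k')(-12)), -1)), Mul(-4400, Pow(-35484, -1))) = Add(Mul(-164, Pow(Mul(-12, -2), -1)), Mul(-4400, Pow(-35484, -1))) = Add(Mul(-164, Pow(24, -1)), Mul(-4400, Rational(-1, 35484))) = Add(Mul(-164, Rational(1, 24)), Rational(1100, 8871)) = Add(Rational(-41, 6), Rational(1100, 8871)) = Rational(-39679, 5914)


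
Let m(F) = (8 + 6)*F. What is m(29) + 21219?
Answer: 21625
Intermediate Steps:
m(F) = 14*F
m(29) + 21219 = 14*29 + 21219 = 406 + 21219 = 21625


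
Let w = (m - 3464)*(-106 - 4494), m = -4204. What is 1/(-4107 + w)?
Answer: 1/35268693 ≈ 2.8354e-8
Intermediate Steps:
w = 35272800 (w = (-4204 - 3464)*(-106 - 4494) = -7668*(-4600) = 35272800)
1/(-4107 + w) = 1/(-4107 + 35272800) = 1/35268693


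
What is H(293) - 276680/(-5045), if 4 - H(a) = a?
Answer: -236265/1009 ≈ -234.16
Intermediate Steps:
H(a) = 4 - a
H(293) - 276680/(-5045) = (4 - 1*293) - 276680/(-5045) = (4 - 293) - 276680*(-1/5045) = -289 + 55336/1009 = -236265/1009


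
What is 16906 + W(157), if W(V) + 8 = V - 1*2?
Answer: 17053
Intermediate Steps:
W(V) = -10 + V (W(V) = -8 + (V - 1*2) = -8 + (V - 2) = -8 + (-2 + V) = -10 + V)
16906 + W(157) = 16906 + (-10 + 157) = 16906 + 147 = 17053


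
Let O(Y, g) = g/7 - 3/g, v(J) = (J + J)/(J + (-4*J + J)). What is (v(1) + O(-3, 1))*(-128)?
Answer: 3456/7 ≈ 493.71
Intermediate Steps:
v(J) = -1 (v(J) = (2*J)/(J - 3*J) = (2*J)/((-2*J)) = (2*J)*(-1/(2*J)) = -1)
O(Y, g) = -3/g + g/7 (O(Y, g) = g*(⅐) - 3/g = g/7 - 3/g = -3/g + g/7)
(v(1) + O(-3, 1))*(-128) = (-1 + (-3/1 + (⅐)*1))*(-128) = (-1 + (-3*1 + ⅐))*(-128) = (-1 + (-3 + ⅐))*(-128) = (-1 - 20/7)*(-128) = -27/7*(-128) = 3456/7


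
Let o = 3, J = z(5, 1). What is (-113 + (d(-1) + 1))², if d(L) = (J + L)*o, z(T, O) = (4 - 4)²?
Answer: 13225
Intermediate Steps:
z(T, O) = 0 (z(T, O) = 0² = 0)
J = 0
d(L) = 3*L (d(L) = (0 + L)*3 = L*3 = 3*L)
(-113 + (d(-1) + 1))² = (-113 + (3*(-1) + 1))² = (-113 + (-3 + 1))² = (-113 - 2)² = (-115)² = 13225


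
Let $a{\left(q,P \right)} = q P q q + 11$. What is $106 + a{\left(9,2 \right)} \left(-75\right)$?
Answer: $-110069$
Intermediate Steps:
$a{\left(q,P \right)} = 11 + P q^{3}$ ($a{\left(q,P \right)} = P q q q + 11 = P q^{2} q + 11 = P q^{3} + 11 = 11 + P q^{3}$)
$106 + a{\left(9,2 \right)} \left(-75\right) = 106 + \left(11 + 2 \cdot 9^{3}\right) \left(-75\right) = 106 + \left(11 + 2 \cdot 729\right) \left(-75\right) = 106 + \left(11 + 1458\right) \left(-75\right) = 106 + 1469 \left(-75\right) = 106 - 110175 = -110069$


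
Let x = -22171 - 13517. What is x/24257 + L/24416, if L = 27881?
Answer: -27864113/84608416 ≈ -0.32933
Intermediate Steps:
x = -35688
x/24257 + L/24416 = -35688/24257 + 27881/24416 = -35688*1/24257 + 27881*(1/24416) = -35688/24257 + 3983/3488 = -27864113/84608416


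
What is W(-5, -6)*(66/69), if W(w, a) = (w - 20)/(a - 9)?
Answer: 110/69 ≈ 1.5942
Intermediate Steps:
W(w, a) = (-20 + w)/(-9 + a)
W(-5, -6)*(66/69) = ((-20 - 5)/(-9 - 6))*(66/69) = (-25/(-15))*(66*(1/69)) = -1/15*(-25)*(22/23) = (5/3)*(22/23) = 110/69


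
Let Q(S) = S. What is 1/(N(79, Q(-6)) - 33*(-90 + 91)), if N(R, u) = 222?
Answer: 1/189 ≈ 0.0052910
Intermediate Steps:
1/(N(79, Q(-6)) - 33*(-90 + 91)) = 1/(222 - 33*(-90 + 91)) = 1/(222 - 33*1) = 1/(222 - 33) = 1/189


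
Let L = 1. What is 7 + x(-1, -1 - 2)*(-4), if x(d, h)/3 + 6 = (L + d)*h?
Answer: 79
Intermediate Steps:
x(d, h) = -18 + 3*h*(1 + d) (x(d, h) = -18 + 3*((1 + d)*h) = -18 + 3*(h*(1 + d)) = -18 + 3*h*(1 + d))
7 + x(-1, -1 - 2)*(-4) = 7 + (-18 + 3*(-1 - 2) + 3*(-1)*(-1 - 2))*(-4) = 7 + (-18 + 3*(-3) + 3*(-1)*(-3))*(-4) = 7 + (-18 - 9 + 9)*(-4) = 7 - 18*(-4) = 7 + 72 = 79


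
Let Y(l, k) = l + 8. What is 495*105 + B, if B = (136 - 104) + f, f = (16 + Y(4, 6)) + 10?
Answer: 52045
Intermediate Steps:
Y(l, k) = 8 + l
f = 38 (f = (16 + (8 + 4)) + 10 = (16 + 12) + 10 = 28 + 10 = 38)
B = 70 (B = (136 - 104) + 38 = 32 + 38 = 70)
495*105 + B = 495*105 + 70 = 51975 + 70 = 52045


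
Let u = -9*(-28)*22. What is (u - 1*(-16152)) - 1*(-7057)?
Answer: 28753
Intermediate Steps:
u = 5544 (u = 252*22 = 5544)
(u - 1*(-16152)) - 1*(-7057) = (5544 - 1*(-16152)) - 1*(-7057) = (5544 + 16152) + 7057 = 21696 + 7057 = 28753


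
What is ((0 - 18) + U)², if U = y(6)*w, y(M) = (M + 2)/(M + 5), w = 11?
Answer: 100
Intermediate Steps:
y(M) = (2 + M)/(5 + M)
U = 8 (U = ((2 + 6)/(5 + 6))*11 = (8/11)*11 = 8)
((0 - 18) + U)² = ((0 - 18) + 8)² = (-18 + 8)² = (-10)² = 100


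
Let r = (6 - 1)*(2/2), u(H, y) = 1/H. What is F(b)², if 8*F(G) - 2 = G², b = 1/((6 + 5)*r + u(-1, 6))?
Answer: 34023889/544195584 ≈ 0.062521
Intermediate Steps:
r = 5 (r = 5*(2*(½)) = 5*1 = 5)
b = 1/54 (b = 1/((6 + 5)*5 + 1/(-1)) = 1/(11*5 - 1) = 1/(55 - 1) = 1/54 ≈ 0.018519)
F(G) = ¼ + G²/8
F(b)² = (¼ + (1/54)²/8)² = (¼ + (⅛)*(1/2916))² = (¼ + 1/23328)² = (5833/23328)² = 34023889/544195584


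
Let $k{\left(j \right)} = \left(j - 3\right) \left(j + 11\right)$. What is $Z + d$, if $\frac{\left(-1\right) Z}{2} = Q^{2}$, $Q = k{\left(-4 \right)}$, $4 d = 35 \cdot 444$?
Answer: $-917$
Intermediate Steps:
$k{\left(j \right)} = \left(-3 + j\right) \left(11 + j\right)$
$d = 3885$ ($d = \frac{35 \cdot 444}{4} = \frac{1}{4} \cdot 15540 = 3885$)
$Q = -49$ ($Q = -33 + \left(-4\right)^{2} + 8 \left(-4\right) = -33 + 16 - 32 = -49$)
$Z = -4802$ ($Z = - 2 \left(-49\right)^{2} = \left(-2\right) 2401 = -4802$)
$Z + d = -4802 + 3885 = -917$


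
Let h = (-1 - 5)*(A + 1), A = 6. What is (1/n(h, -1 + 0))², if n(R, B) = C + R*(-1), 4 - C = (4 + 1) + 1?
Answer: 1/1600 ≈ 0.00062500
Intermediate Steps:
C = -2 (C = 4 - ((4 + 1) + 1) = 4 - (5 + 1) = 4 - 1*6 = 4 - 6 = -2)
h = -42 (h = (-1 - 5)*(6 + 1) = -6*7 = -42)
n(R, B) = -2 - R (n(R, B) = -2 + R*(-1) = -2 - R)
(1/n(h, -1 + 0))² = (1/(-2 - 1*(-42)))² = (1/(-2 + 42))² = (1/40)² = 1/1600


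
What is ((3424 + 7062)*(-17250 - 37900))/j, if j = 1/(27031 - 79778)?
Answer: 30503743066300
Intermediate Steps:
j = -1/52747 (j = 1/(-52747) = -1/52747 ≈ -1.8958e-5)
((3424 + 7062)*(-17250 - 37900))/j = ((3424 + 7062)*(-17250 - 37900))/(-1/52747) = (10486*(-55150))*(-52747) = -578302900*(-52747) = 30503743066300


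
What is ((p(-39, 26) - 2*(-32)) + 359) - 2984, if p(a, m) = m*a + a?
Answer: -3614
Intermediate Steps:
p(a, m) = a + a*m (p(a, m) = a*m + a = a + a*m)
((p(-39, 26) - 2*(-32)) + 359) - 2984 = ((-39*(1 + 26) - 2*(-32)) + 359) - 2984 = ((-39*27 + 64) + 359) - 2984 = ((-1053 + 64) + 359) - 2984 = (-989 + 359) - 2984 = -630 - 2984 = -3614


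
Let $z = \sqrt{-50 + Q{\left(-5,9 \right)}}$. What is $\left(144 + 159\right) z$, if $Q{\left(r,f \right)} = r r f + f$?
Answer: $606 \sqrt{46} \approx 4110.1$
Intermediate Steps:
$Q{\left(r,f \right)} = f + f r^{2}$ ($Q{\left(r,f \right)} = r^{2} f + f = f r^{2} + f = f + f r^{2}$)
$z = 2 \sqrt{46}$ ($z = \sqrt{-50 + 9 \left(1 + \left(-5\right)^{2}\right)} = \sqrt{-50 + 9 \left(1 + 25\right)} = \sqrt{-50 + 9 \cdot 26} = \sqrt{-50 + 234} = \sqrt{184} = 2 \sqrt{46} \approx 13.565$)
$\left(144 + 159\right) z = \left(144 + 159\right) 2 \sqrt{46} = 303 \cdot 2 \sqrt{46} = 606 \sqrt{46}$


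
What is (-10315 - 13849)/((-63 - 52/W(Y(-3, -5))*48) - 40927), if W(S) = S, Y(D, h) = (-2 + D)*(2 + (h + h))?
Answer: 60410/102631 ≈ 0.58861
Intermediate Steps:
Y(D, h) = (-2 + D)*(2 + 2*h)
(-10315 - 13849)/((-63 - 52/W(Y(-3, -5))*48) - 40927) = (-10315 - 13849)/((-63 - 52/(-4 - 4*(-5) + 2*(-3) + 2*(-3)*(-5))*48) - 40927) = -24164/((-63 - 52/(-4 + 20 - 6 + 30)*48) - 40927) = -24164/((-63 - 52/40*48) - 40927) = -24164/((-63 - 52*1/40*48) - 40927) = -24164/((-63 - 13/10*48) - 40927) = -24164/((-63 - 312/5) - 40927) = -24164/(-627/5 - 40927) = -24164/(-205262/5) = -24164*(-5/205262) = 60410/102631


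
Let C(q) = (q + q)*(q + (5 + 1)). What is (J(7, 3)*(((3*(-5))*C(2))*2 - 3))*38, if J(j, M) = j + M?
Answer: -365940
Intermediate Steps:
C(q) = 2*q*(6 + q) (C(q) = (2*q)*(q + 6) = (2*q)*(6 + q) = 2*q*(6 + q))
J(j, M) = M + j
(J(7, 3)*(((3*(-5))*C(2))*2 - 3))*38 = ((3 + 7)*(((3*(-5))*(2*2*(6 + 2)))*2 - 3))*38 = (10*(-30*2*8*2 - 3))*38 = (10*(-15*32*2 - 3))*38 = (10*(-480*2 - 3))*38 = (10*(-960 - 3))*38 = (10*(-963))*38 = -9630*38 = -365940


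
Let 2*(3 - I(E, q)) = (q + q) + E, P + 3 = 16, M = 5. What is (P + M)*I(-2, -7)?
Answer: 198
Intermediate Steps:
P = 13 (P = -3 + 16 = 13)
I(E, q) = 3 - q - E/2 (I(E, q) = 3 - ((q + q) + E)/2 = 3 - (2*q + E)/2 = 3 - (E + 2*q)/2 = 3 + (-q - E/2) = 3 - q - E/2)
(P + M)*I(-2, -7) = (13 + 5)*(3 - 1*(-7) - ½*(-2)) = 18*(3 + 7 + 1) = 18*11 = 198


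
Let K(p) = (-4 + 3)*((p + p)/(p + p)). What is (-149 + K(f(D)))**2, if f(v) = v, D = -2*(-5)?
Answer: 22500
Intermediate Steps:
D = 10
K(p) = -1 (K(p) = -2*p/(2*p) = -2*p*1/(2*p) = -1*1 = -1)
(-149 + K(f(D)))**2 = (-149 - 1)**2 = (-150)**2 = 22500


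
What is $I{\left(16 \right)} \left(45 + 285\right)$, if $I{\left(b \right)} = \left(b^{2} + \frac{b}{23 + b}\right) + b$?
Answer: $\frac{1168640}{13} \approx 89895.0$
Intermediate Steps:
$I{\left(b \right)} = b + b^{2} + \frac{b}{23 + b}$ ($I{\left(b \right)} = \left(b^{2} + \frac{b}{23 + b}\right) + b = b + b^{2} + \frac{b}{23 + b}$)
$I{\left(16 \right)} \left(45 + 285\right) = \frac{16 \left(24 + 16^{2} + 24 \cdot 16\right)}{23 + 16} \left(45 + 285\right) = \frac{16 \left(24 + 256 + 384\right)}{39} \cdot 330 = 16 \cdot \frac{1}{39} \cdot 664 \cdot 330 = \frac{10624}{39} \cdot 330 = \frac{1168640}{13}$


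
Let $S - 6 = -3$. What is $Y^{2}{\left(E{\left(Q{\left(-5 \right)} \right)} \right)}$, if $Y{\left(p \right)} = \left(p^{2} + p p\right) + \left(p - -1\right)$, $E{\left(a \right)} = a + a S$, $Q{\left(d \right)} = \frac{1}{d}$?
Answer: $\frac{1369}{625} \approx 2.1904$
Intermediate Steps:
$S = 3$ ($S = 6 - 3 = 3$)
$E{\left(a \right)} = 4 a$ ($E{\left(a \right)} = a + a 3 = a + 3 a = 4 a$)
$Y{\left(p \right)} = 1 + p + 2 p^{2}$ ($Y{\left(p \right)} = \left(p^{2} + p^{2}\right) + \left(p + 1\right) = 2 p^{2} + \left(1 + p\right) = 1 + p + 2 p^{2}$)
$Y^{2}{\left(E{\left(Q{\left(-5 \right)} \right)} \right)} = \left(1 + \frac{4}{-5} + 2 \left(\frac{4}{-5}\right)^{2}\right)^{2} = \left(1 + 4 \left(- \frac{1}{5}\right) + 2 \left(4 \left(- \frac{1}{5}\right)\right)^{2}\right)^{2} = \left(1 - \frac{4}{5} + 2 \left(- \frac{4}{5}\right)^{2}\right)^{2} = \left(1 - \frac{4}{5} + 2 \cdot \frac{16}{25}\right)^{2} = \left(1 - \frac{4}{5} + \frac{32}{25}\right)^{2} = \left(\frac{37}{25}\right)^{2} = \frac{1369}{625}$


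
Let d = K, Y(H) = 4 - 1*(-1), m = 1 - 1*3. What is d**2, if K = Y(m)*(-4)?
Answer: 400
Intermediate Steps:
m = -2 (m = 1 - 3 = -2)
Y(H) = 5 (Y(H) = 4 + 1 = 5)
K = -20 (K = 5*(-4) = -20)
d = -20
d**2 = (-20)**2 = 400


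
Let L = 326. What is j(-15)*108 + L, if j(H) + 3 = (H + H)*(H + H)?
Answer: 97202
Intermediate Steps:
j(H) = -3 + 4*H**2 (j(H) = -3 + (H + H)*(H + H) = -3 + (2*H)*(2*H) = -3 + 4*H**2)
j(-15)*108 + L = (-3 + 4*(-15)**2)*108 + 326 = (-3 + 4*225)*108 + 326 = (-3 + 900)*108 + 326 = 897*108 + 326 = 96876 + 326 = 97202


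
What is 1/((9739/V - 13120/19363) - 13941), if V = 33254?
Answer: -643897202/8976818609305 ≈ -7.1729e-5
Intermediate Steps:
1/((9739/V - 13120/19363) - 13941) = 1/((9739/33254 - 13120/19363) - 13941) = 1/(-247716223/643897202 - 13941) = 1/(-8976818609305/643897202) = -643897202/8976818609305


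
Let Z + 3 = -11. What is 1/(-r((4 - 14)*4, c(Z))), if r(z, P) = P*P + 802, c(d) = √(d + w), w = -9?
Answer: -1/779 ≈ -0.0012837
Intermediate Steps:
Z = -14 (Z = -3 - 11 = -14)
c(d) = √(-9 + d) (c(d) = √(d - 9) = √(-9 + d))
r(z, P) = 802 + P² (r(z, P) = P² + 802 = 802 + P²)
1/(-r((4 - 14)*4, c(Z))) = 1/(-(802 + (√(-9 - 14))²)) = 1/(-(802 + (√(-23))²)) = 1/(-(802 + (I*√23)²)) = 1/(-(802 - 23)) = 1/(-1*779) = 1/(-779) = -1/779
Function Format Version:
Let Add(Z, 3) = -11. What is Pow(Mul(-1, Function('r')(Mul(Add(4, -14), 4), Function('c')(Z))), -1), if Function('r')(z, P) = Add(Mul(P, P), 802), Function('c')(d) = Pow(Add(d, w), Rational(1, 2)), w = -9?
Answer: Rational(-1, 779) ≈ -0.0012837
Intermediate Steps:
Z = -14 (Z = Add(-3, -11) = -14)
Function('c')(d) = Pow(Add(-9, d), Rational(1, 2)) (Function('c')(d) = Pow(Add(d, -9), Rational(1, 2)) = Pow(Add(-9, d), Rational(1, 2)))
Function('r')(z, P) = Add(802, Pow(P, 2)) (Function('r')(z, P) = Add(Pow(P, 2), 802) = Add(802, Pow(P, 2)))
Pow(Mul(-1, Function('r')(Mul(Add(4, -14), 4), Function('c')(Z))), -1) = Pow(Mul(-1, Add(802, Pow(Pow(Add(-9, -14), Rational(1, 2)), 2))), -1) = Pow(Mul(-1, Add(802, Pow(Pow(-23, Rational(1, 2)), 2))), -1) = Pow(Mul(-1, Add(802, Pow(Mul(I, Pow(23, Rational(1, 2))), 2))), -1) = Pow(Mul(-1, Add(802, -23)), -1) = Pow(Mul(-1, 779), -1) = Pow(-779, -1) = Rational(-1, 779)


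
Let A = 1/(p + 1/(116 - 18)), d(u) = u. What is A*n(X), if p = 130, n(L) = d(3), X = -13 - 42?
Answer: 98/4247 ≈ 0.023075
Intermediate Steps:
X = -55
n(L) = 3
A = 98/12741 (A = 1/(130 + 1/(116 - 18)) = 1/(130 + 1/98) = 1/(12741/98) = 98/12741 ≈ 0.0076917)
A*n(X) = (98/12741)*3 = 98/4247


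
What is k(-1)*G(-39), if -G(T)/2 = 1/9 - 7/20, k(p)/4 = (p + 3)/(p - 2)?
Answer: -172/135 ≈ -1.2741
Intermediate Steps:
k(p) = 4*(3 + p)/(-2 + p) (k(p) = 4*((p + 3)/(p - 2)) = 4*((3 + p)/(-2 + p)) = 4*(3 + p)/(-2 + p))
G(T) = 43/90 (G(T) = -2*(1/9 - 7/20) = -2*(1*(⅑) - 7*1/20) = -2*(⅑ - 7/20) = -2*(-43/180) = 43/90)
k(-1)*G(-39) = (4*(3 - 1)/(-2 - 1))*(43/90) = (4*2/(-3))*(43/90) = (4*(-⅓)*2)*(43/90) = -8/3*43/90 = -172/135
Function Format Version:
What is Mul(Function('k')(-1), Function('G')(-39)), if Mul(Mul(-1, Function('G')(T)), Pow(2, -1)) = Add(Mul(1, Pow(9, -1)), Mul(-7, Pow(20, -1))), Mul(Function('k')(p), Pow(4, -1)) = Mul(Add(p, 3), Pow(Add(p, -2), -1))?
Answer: Rational(-172, 135) ≈ -1.2741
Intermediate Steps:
Function('k')(p) = Mul(4, Pow(Add(-2, p), -1), Add(3, p)) (Function('k')(p) = Mul(4, Mul(Add(p, 3), Pow(Add(p, -2), -1))) = Mul(4, Mul(Add(3, p), Pow(Add(-2, p), -1))) = Mul(4, Mul(Pow(Add(-2, p), -1), Add(3, p))) = Mul(4, Pow(Add(-2, p), -1), Add(3, p)))
Function('G')(T) = Rational(43, 90) (Function('G')(T) = Mul(-2, Add(Mul(1, Pow(9, -1)), Mul(-7, Pow(20, -1)))) = Mul(-2, Add(Mul(1, Rational(1, 9)), Mul(-7, Rational(1, 20)))) = Mul(-2, Add(Rational(1, 9), Rational(-7, 20))) = Mul(-2, Rational(-43, 180)) = Rational(43, 90))
Mul(Function('k')(-1), Function('G')(-39)) = Mul(Mul(4, Pow(Add(-2, -1), -1), Add(3, -1)), Rational(43, 90)) = Mul(Mul(4, Pow(-3, -1), 2), Rational(43, 90)) = Mul(Mul(4, Rational(-1, 3), 2), Rational(43, 90)) = Mul(Rational(-8, 3), Rational(43, 90)) = Rational(-172, 135)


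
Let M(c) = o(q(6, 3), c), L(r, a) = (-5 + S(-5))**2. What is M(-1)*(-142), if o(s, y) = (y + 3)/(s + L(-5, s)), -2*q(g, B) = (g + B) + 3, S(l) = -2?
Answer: -284/43 ≈ -6.6047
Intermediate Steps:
q(g, B) = -3/2 - B/2 - g/2 (q(g, B) = -((g + B) + 3)/2 = -((B + g) + 3)/2 = -(3 + B + g)/2 = -3/2 - B/2 - g/2)
L(r, a) = 49 (L(r, a) = (-5 - 2)**2 = (-7)**2 = 49)
o(s, y) = (3 + y)/(49 + s) (o(s, y) = (y + 3)/(s + 49) = (3 + y)/(49 + s))
M(c) = 3/43 + c/43 (M(c) = (3 + c)/(49 + (-3/2 - 1/2*3 - 1/2*6)) = (3 + c)/(49 + (-3/2 - 3/2 - 3)) = (3 + c)/(49 - 6) = (3 + c)/43 = 3/43 + c/43)
M(-1)*(-142) = (3/43 + (1/43)*(-1))*(-142) = (3/43 - 1/43)*(-142) = (2/43)*(-142) = -284/43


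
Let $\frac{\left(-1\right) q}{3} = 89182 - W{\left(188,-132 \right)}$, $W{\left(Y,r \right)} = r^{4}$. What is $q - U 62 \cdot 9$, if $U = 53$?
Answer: $910490208$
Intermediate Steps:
$q = 910519782$ ($q = - 3 \left(89182 - \left(-132\right)^{4}\right) = - 3 \left(89182 - 303595776\right) = \left(-3\right) \left(-303506594\right) = 910519782$)
$q - U 62 \cdot 9 = 910519782 - 53 \cdot 62 \cdot 9 = 910519782 - 3286 \cdot 9 = 910519782 - 29574 = 910490208$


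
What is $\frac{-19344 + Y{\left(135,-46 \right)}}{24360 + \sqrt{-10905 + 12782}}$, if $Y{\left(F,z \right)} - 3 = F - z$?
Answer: $- \frac{466737600}{593407723} + \frac{19160 \sqrt{1877}}{593407723} \approx -0.78514$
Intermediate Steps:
$Y{\left(F,z \right)} = 3 + F - z$ ($Y{\left(F,z \right)} = 3 + \left(F - z\right) = 3 + F - z$)
$\frac{-19344 + Y{\left(135,-46 \right)}}{24360 + \sqrt{-10905 + 12782}} = \frac{-19344 + \left(3 + 135 - -46\right)}{24360 + \sqrt{-10905 + 12782}} = \frac{-19344 + \left(3 + 135 + 46\right)}{24360 + \sqrt{1877}} = \frac{-19344 + 184}{24360 + \sqrt{1877}} = - \frac{19160}{24360 + \sqrt{1877}}$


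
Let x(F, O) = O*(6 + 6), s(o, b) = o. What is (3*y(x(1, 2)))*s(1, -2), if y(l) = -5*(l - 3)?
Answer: -315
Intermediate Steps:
x(F, O) = 12*O (x(F, O) = O*12 = 12*O)
y(l) = 15 - 5*l (y(l) = -5*(-3 + l) = 15 - 5*l)
(3*y(x(1, 2)))*s(1, -2) = (3*(15 - 60*2))*1 = (3*(15 - 5*24))*1 = (3*(15 - 120))*1 = (3*(-105))*1 = -315*1 = -315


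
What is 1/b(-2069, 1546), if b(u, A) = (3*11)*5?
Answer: 1/165 ≈ 0.0060606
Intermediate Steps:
b(u, A) = 165 (b(u, A) = 33*5 = 165)
1/b(-2069, 1546) = 1/165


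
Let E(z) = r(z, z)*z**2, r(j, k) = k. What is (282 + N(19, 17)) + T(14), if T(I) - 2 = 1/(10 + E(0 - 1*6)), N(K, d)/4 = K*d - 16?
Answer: 311471/206 ≈ 1512.0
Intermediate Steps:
E(z) = z**3 (E(z) = z*z**2 = z**3)
N(K, d) = -64 + 4*K*d (N(K, d) = 4*(K*d - 16) = 4*(-16 + K*d) = -64 + 4*K*d)
T(I) = 411/206 (T(I) = 2 + 1/(10 + (0 - 1*6)**3) = 2 + 1/(10 + (0 - 6)**3) = 2 + 1/(10 + (-6)**3) = 2 + 1/(10 - 216) = 2 + 1/(-206) = 2 - 1/206 = 411/206)
(282 + N(19, 17)) + T(14) = (282 + (-64 + 4*19*17)) + 411/206 = (282 + (-64 + 1292)) + 411/206 = (282 + 1228) + 411/206 = 1510 + 411/206 = 311471/206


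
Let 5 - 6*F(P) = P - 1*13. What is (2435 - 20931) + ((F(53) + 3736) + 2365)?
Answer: -74405/6 ≈ -12401.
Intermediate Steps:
F(P) = 3 - P/6 (F(P) = 5/6 - (P - 1*13)/6 = 5/6 - (P - 13)/6 = 5/6 - (-13 + P)/6 = 5/6 + (13/6 - P/6) = 3 - P/6)
(2435 - 20931) + ((F(53) + 3736) + 2365) = (2435 - 20931) + (((3 - 1/6*53) + 3736) + 2365) = -18496 + (((3 - 53/6) + 3736) + 2365) = -18496 + ((-35/6 + 3736) + 2365) = -18496 + (22381/6 + 2365) = -18496 + 36571/6 = -74405/6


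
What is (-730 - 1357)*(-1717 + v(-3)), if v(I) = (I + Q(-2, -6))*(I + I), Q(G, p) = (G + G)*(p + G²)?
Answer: 3645989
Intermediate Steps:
Q(G, p) = 2*G*(p + G²) (Q(G, p) = (2*G)*(p + G²) = 2*G*(p + G²))
v(I) = 2*I*(8 + I) (v(I) = (I + 2*(-2)*(-6 + (-2)²))*(I + I) = (I + 2*(-2)*(-6 + 4))*(2*I) = (I + 2*(-2)*(-2))*(2*I) = (I + 8)*(2*I) = (8 + I)*(2*I) = 2*I*(8 + I))
(-730 - 1357)*(-1717 + v(-3)) = (-730 - 1357)*(-1717 + 2*(-3)*(8 - 3)) = -2087*(-1717 + 2*(-3)*5) = -2087*(-1717 - 30) = -2087*(-1747) = 3645989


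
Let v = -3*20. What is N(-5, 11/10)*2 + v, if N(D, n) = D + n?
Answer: -339/5 ≈ -67.800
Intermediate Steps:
v = -60
N(-5, 11/10)*2 + v = (-5 + 11/10)*2 - 60 = -39/10*2 - 60 = -39/5 - 60 = -339/5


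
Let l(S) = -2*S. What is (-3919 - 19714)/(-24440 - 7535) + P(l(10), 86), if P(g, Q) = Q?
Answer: 2773483/31975 ≈ 86.739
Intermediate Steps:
(-3919 - 19714)/(-24440 - 7535) + P(l(10), 86) = (-3919 - 19714)/(-24440 - 7535) + 86 = -23633/(-31975) + 86 = -23633*(-1/31975) + 86 = 23633/31975 + 86 = 2773483/31975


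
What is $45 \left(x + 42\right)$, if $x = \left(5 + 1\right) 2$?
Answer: $2430$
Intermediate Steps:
$x = 12$ ($x = 6 \cdot 2 = 12$)
$45 \left(x + 42\right) = 45 \left(12 + 42\right) = 45 \cdot 54 = 2430$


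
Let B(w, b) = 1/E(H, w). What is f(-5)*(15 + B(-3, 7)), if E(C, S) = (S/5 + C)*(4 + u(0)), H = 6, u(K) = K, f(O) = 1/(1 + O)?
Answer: -1625/432 ≈ -3.7616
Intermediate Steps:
E(C, S) = 4*C + 4*S/5 (E(C, S) = (S/5 + C)*(4 + 0) = (S*(⅕) + C)*4 = (S/5 + C)*4 = (C + S/5)*4 = 4*C + 4*S/5)
B(w, b) = 1/(24 + 4*w/5) (B(w, b) = 1/(4*6 + 4*w/5) = 1/(24 + 4*w/5))
f(-5)*(15 + B(-3, 7)) = (15 + 5/(4*(30 - 3)))/(1 - 5) = (15 + (5/4)/27)/(-4) = -(15 + (5/4)*(1/27))/4 = -(15 + 5/108)/4 = -¼*1625/108 = -1625/432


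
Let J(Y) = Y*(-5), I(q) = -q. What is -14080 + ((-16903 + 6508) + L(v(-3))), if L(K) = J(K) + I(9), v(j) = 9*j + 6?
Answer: -24379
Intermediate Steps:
J(Y) = -5*Y
v(j) = 6 + 9*j
L(K) = -9 - 5*K (L(K) = -5*K - 1*9 = -5*K - 9 = -9 - 5*K)
-14080 + ((-16903 + 6508) + L(v(-3))) = -14080 + ((-16903 + 6508) + (-9 - 5*(6 + 9*(-3)))) = -14080 + (-10395 + (-9 - 5*(6 - 27))) = -14080 + (-10395 + (-9 - 5*(-21))) = -14080 + (-10395 + (-9 + 105)) = -14080 + (-10395 + 96) = -14080 - 10299 = -24379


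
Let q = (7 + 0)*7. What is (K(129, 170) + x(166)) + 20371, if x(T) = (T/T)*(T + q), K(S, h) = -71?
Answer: 20515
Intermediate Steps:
q = 49 (q = 7*7 = 49)
x(T) = 49 + T (x(T) = (T/T)*(T + 49) = 1*(49 + T) = 49 + T)
(K(129, 170) + x(166)) + 20371 = (-71 + (49 + 166)) + 20371 = (-71 + 215) + 20371 = 144 + 20371 = 20515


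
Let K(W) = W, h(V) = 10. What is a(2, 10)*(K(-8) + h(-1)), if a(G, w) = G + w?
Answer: 24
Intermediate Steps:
a(2, 10)*(K(-8) + h(-1)) = (2 + 10)*(-8 + 10) = 12*2 = 24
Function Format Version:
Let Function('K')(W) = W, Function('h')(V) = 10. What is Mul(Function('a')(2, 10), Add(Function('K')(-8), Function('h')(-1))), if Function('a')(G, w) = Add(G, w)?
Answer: 24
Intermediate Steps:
Mul(Function('a')(2, 10), Add(Function('K')(-8), Function('h')(-1))) = Mul(Add(2, 10), Add(-8, 10)) = Mul(12, 2) = 24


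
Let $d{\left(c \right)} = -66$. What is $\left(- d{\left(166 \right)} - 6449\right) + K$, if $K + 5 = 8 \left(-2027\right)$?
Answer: $-22604$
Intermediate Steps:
$K = -16221$ ($K = -5 + 8 \left(-2027\right) = -5 - 16216 = -16221$)
$\left(- d{\left(166 \right)} - 6449\right) + K = \left(\left(-1\right) \left(-66\right) - 6449\right) - 16221 = \left(66 - 6449\right) - 16221 = -6383 - 16221 = -22604$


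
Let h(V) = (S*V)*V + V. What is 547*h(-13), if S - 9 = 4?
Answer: 1194648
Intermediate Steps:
S = 13 (S = 9 + 4 = 13)
h(V) = V + 13*V² (h(V) = (13*V)*V + V = 13*V² + V = V + 13*V²)
547*h(-13) = 547*(-13*(1 + 13*(-13))) = 547*(-13*(1 - 169)) = 547*(-13*(-168)) = 547*2184 = 1194648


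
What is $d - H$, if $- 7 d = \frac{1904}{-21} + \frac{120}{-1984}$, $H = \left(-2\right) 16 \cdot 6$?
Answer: $\frac{152491}{744} \approx 204.96$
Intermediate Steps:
$H = -192$ ($H = \left(-32\right) 6 = -192$)
$d = \frac{9643}{744}$ ($d = - \frac{\frac{1904}{-21} + \frac{120}{-1984}}{7} = - \frac{1904 \left(- \frac{1}{21}\right) + 120 \left(- \frac{1}{1984}\right)}{7} = - \frac{- \frac{272}{3} - \frac{15}{248}}{7} = \left(- \frac{1}{7}\right) \left(- \frac{67501}{744}\right) = \frac{9643}{744} \approx 12.961$)
$d - H = \frac{9643}{744} - -192 = \frac{9643}{744} + 192 = \frac{152491}{744}$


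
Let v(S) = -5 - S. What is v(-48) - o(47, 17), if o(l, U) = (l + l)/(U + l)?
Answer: 1329/32 ≈ 41.531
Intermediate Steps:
o(l, U) = 2*l/(U + l) (o(l, U) = (2*l)/(U + l) = 2*l/(U + l))
v(-48) - o(47, 17) = (-5 - 1*(-48)) - 2*47/(17 + 47) = (-5 + 48) - 2*47/64 = 43 - 2*47/64 = 43 - 1*47/32 = 43 - 47/32 = 1329/32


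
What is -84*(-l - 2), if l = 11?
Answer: 1092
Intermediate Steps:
-84*(-l - 2) = -84*(-1*11 - 2) = -84*(-11 - 2) = -84*(-13) = 1092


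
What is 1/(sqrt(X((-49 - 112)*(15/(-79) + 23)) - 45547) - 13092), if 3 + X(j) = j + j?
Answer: -172378/2257469225 - 13*I*sqrt(1953354)/13544815350 ≈ -7.6359e-5 - 1.3414e-6*I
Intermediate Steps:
X(j) = -3 + 2*j (X(j) = -3 + (j + j) = -3 + 2*j)
1/(sqrt(X((-49 - 112)*(15/(-79) + 23)) - 45547) - 13092) = 1/(sqrt((-3 + 2*((-49 - 112)*(15/(-79) + 23))) - 45547) - 13092) = 1/(sqrt((-3 + 2*(-161*(15*(-1/79) + 23))) - 45547) - 13092) = 1/(sqrt((-3 + 2*(-161*(-15/79 + 23))) - 45547) - 13092) = 1/(sqrt((-3 + 2*(-161*1802/79)) - 45547) - 13092) = 1/(sqrt((-3 + 2*(-290122/79)) - 45547) - 13092) = 1/(sqrt((-3 - 580244/79) - 45547) - 13092) = 1/(sqrt(-580481/79 - 45547) - 13092) = 1/(sqrt(-4178694/79) - 13092) = 1/(13*I*sqrt(1953354)/79 - 13092) = 1/(-13092 + 13*I*sqrt(1953354)/79)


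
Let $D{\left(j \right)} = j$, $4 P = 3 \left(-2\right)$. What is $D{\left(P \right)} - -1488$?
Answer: $\frac{2973}{2} \approx 1486.5$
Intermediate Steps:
$P = - \frac{3}{2}$ ($P = \frac{3 \left(-2\right)}{4} = \frac{1}{4} \left(-6\right) = - \frac{3}{2} \approx -1.5$)
$D{\left(P \right)} - -1488 = - \frac{3}{2} - -1488 = - \frac{3}{2} + 1488 = \frac{2973}{2}$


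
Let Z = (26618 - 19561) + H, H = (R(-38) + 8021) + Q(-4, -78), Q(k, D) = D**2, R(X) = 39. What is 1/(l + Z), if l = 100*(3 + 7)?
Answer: 1/22201 ≈ 4.5043e-5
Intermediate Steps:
l = 1000 (l = 100*10 = 1000)
H = 14144 (H = (39 + 8021) + (-78)**2 = 8060 + 6084 = 14144)
Z = 21201 (Z = (26618 - 19561) + 14144 = 7057 + 14144 = 21201)
1/(l + Z) = 1/(1000 + 21201) = 1/22201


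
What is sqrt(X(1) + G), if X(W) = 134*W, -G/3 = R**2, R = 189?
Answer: I*sqrt(107029) ≈ 327.15*I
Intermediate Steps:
G = -107163 (G = -3*189**2 = -3*35721 = -107163)
sqrt(X(1) + G) = sqrt(134*1 - 107163) = sqrt(134 - 107163) = sqrt(-107029) = I*sqrt(107029)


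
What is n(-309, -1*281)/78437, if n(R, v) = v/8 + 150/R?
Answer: -29343/64632088 ≈ -0.00045400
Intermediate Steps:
n(R, v) = 150/R + v/8 (n(R, v) = v*(1/8) + 150/R = v/8 + 150/R = 150/R + v/8)
n(-309, -1*281)/78437 = (150/(-309) + (-1*281)/8)/78437 = (150*(-1/309) + (1/8)*(-281))*(1/78437) = (-50/103 - 281/8)*(1/78437) = -29343/824*1/78437 = -29343/64632088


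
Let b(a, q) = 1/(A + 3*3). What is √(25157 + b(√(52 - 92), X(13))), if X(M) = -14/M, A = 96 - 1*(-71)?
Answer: √48703963/44 ≈ 158.61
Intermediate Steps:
A = 167 (A = 96 + 71 = 167)
b(a, q) = 1/176 (b(a, q) = 1/(167 + 3*3) = 1/(167 + 9) = 1/176)
√(25157 + b(√(52 - 92), X(13))) = √(25157 + 1/176) = √(4427633/176) = √48703963/44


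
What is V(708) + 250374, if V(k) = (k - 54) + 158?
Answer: 251186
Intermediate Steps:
V(k) = 104 + k (V(k) = (-54 + k) + 158 = 104 + k)
V(708) + 250374 = (104 + 708) + 250374 = 812 + 250374 = 251186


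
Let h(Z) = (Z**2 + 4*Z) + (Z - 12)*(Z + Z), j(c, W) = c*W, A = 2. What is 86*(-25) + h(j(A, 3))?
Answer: -2162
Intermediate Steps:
j(c, W) = W*c
h(Z) = Z**2 + 4*Z + 2*Z*(-12 + Z) (h(Z) = (Z**2 + 4*Z) + (-12 + Z)*(2*Z) = (Z**2 + 4*Z) + 2*Z*(-12 + Z) = Z**2 + 4*Z + 2*Z*(-12 + Z))
86*(-25) + h(j(A, 3)) = 86*(-25) + (3*2)*(-20 + 3*(3*2)) = -2150 + 6*(-20 + 3*6) = -2150 + 6*(-20 + 18) = -2150 + 6*(-2) = -2150 - 12 = -2162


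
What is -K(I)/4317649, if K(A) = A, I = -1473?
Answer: 1473/4317649 ≈ 0.00034116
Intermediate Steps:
-K(I)/4317649 = -(-1473)/4317649 = -1*(-1473/4317649) = 1473/4317649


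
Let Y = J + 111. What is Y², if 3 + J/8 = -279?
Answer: 4601025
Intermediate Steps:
J = -2256 (J = -24 + 8*(-279) = -24 - 2232 = -2256)
Y = -2145 (Y = -2256 + 111 = -2145)
Y² = (-2145)² = 4601025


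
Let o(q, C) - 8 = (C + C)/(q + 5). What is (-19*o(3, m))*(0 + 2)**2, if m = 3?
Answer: -665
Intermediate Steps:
o(q, C) = 8 + 2*C/(5 + q) (o(q, C) = 8 + (C + C)/(q + 5) = 8 + (2*C)/(5 + q) = 8 + 2*C/(5 + q))
(-19*o(3, m))*(0 + 2)**2 = (-38*(20 + 3 + 4*3)/(5 + 3))*(0 + 2)**2 = -38*(20 + 3 + 12)/8*2**2 = -38*35/8*4 = -19*35/4*4 = -665/4*4 = -665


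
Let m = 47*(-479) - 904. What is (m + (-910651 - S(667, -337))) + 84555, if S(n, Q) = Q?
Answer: -849176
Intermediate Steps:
m = -23417 (m = -22513 - 904 = -23417)
(m + (-910651 - S(667, -337))) + 84555 = (-23417 + (-910651 - 1*(-337))) + 84555 = (-23417 + (-910651 + 337)) + 84555 = (-23417 - 910314) + 84555 = -933731 + 84555 = -849176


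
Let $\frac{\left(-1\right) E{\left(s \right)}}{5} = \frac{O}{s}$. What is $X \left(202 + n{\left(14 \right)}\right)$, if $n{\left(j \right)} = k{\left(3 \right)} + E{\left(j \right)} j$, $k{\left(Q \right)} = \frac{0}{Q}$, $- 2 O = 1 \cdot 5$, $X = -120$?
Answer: $-25740$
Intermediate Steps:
$O = - \frac{5}{2}$ ($O = - \frac{1 \cdot 5}{2} = \left(- \frac{1}{2}\right) 5 = - \frac{5}{2} \approx -2.5$)
$k{\left(Q \right)} = 0$
$E{\left(s \right)} = \frac{25}{2 s}$ ($E{\left(s \right)} = - 5 \left(- \frac{5}{2 s}\right) = \frac{25}{2 s}$)
$n{\left(j \right)} = \frac{25}{2}$ ($n{\left(j \right)} = 0 + \frac{25}{2 j} j = 0 + \frac{25}{2} = \frac{25}{2}$)
$X \left(202 + n{\left(14 \right)}\right) = - 120 \left(202 + \frac{25}{2}\right) = \left(-120\right) \frac{429}{2} = -25740$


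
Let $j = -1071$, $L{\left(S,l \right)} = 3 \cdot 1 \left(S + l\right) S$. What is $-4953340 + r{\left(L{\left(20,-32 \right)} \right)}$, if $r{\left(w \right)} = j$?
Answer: $-4954411$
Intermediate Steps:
$L{\left(S,l \right)} = 3 S \left(S + l\right)$
$r{\left(w \right)} = -1071$
$-4953340 + r{\left(L{\left(20,-32 \right)} \right)} = -4953340 - 1071 = -4954411$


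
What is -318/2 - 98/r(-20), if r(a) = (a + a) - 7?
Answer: -7375/47 ≈ -156.91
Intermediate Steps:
r(a) = -7 + 2*a (r(a) = 2*a - 7 = -7 + 2*a)
-318/2 - 98/r(-20) = -318/2 - 98/(-7 + 2*(-20)) = -318*1/2 - 98/(-7 - 40) = -159 - 98/(-47) = -159 - 98*(-1/47) = -159 + 98/47 = -7375/47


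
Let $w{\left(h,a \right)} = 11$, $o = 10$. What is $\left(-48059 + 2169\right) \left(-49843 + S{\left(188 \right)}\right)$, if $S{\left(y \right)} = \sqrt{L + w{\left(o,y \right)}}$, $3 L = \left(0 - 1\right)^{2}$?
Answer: $2287295270 - \frac{45890 \sqrt{102}}{3} \approx 2.2871 \cdot 10^{9}$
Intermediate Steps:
$L = \frac{1}{3}$ ($L = \frac{\left(0 - 1\right)^{2}}{3} = \frac{\left(-1\right)^{2}}{3} = \frac{1}{3} \cdot 1 = \frac{1}{3} \approx 0.33333$)
$S{\left(y \right)} = \frac{\sqrt{102}}{3}$ ($S{\left(y \right)} = \sqrt{\frac{1}{3} + 11} = \sqrt{\frac{34}{3}} = \frac{\sqrt{102}}{3}$)
$\left(-48059 + 2169\right) \left(-49843 + S{\left(188 \right)}\right) = \left(-48059 + 2169\right) \left(-49843 + \frac{\sqrt{102}}{3}\right) = - 45890 \left(-49843 + \frac{\sqrt{102}}{3}\right) = 2287295270 - \frac{45890 \sqrt{102}}{3}$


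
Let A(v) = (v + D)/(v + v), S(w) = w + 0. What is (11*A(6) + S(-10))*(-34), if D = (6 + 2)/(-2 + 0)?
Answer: 833/3 ≈ 277.67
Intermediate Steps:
D = -4 (D = 8/(-2) = 8*(-1/2) = -4)
S(w) = w
A(v) = (-4 + v)/(2*v) (A(v) = (v - 4)/(v + v) = (-4 + v)/((2*v)) = (-4 + v)*(1/(2*v)) = (-4 + v)/(2*v))
(11*A(6) + S(-10))*(-34) = (11*((1/2)*(-4 + 6)/6) - 10)*(-34) = (11*((1/2)*(1/6)*2) - 10)*(-34) = (11*(1/6) - 10)*(-34) = (11/6 - 10)*(-34) = -49/6*(-34) = 833/3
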